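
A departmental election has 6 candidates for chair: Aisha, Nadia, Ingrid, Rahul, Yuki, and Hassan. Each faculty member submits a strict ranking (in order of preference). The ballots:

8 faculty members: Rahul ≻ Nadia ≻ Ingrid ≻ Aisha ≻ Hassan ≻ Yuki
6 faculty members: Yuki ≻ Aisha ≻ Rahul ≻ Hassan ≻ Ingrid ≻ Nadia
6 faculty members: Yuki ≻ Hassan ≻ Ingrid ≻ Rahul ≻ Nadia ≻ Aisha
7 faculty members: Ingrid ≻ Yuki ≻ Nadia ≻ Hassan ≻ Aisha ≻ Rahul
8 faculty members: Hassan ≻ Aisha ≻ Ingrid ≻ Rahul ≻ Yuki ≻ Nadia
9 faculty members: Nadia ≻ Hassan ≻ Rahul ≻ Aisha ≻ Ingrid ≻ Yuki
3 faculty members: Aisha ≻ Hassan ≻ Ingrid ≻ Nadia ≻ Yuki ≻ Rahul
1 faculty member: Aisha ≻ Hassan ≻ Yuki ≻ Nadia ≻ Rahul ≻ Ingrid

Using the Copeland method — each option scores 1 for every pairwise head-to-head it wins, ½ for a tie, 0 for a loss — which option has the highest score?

Aisha: beats Ingrid, Rahul, and Yuki; loses to Nadia and Hassan → score 3.
Nadia: beats Aisha; ties Hassan; loses to Ingrid, Rahul, and Yuki → score 1.5.
Ingrid: beats Nadia and Yuki; ties Rahul; loses to Aisha and Hassan → score 2.5.
Rahul: beats Nadia and Yuki; ties Ingrid; loses to Aisha and Hassan → score 2.5.
Yuki: beats Nadia; loses to Aisha, Ingrid, Rahul, and Hassan → score 1.
Hassan: beats Aisha, Ingrid, Rahul, and Yuki; ties Nadia → score 4.5.
Hassan has the best pairwise record.

Hassan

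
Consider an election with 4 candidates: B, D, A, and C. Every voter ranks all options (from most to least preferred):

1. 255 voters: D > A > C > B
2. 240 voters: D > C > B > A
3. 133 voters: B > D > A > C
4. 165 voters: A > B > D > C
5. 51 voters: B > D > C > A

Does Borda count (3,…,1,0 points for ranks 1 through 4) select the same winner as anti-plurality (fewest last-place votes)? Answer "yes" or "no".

Borda — scores: B 1122, D 2018, A 1138, C 786. Winner: D.
Anti-plurality — last-place votes: B 255, D 0, A 291, C 298. Winner: D.
The two methods agree.

yes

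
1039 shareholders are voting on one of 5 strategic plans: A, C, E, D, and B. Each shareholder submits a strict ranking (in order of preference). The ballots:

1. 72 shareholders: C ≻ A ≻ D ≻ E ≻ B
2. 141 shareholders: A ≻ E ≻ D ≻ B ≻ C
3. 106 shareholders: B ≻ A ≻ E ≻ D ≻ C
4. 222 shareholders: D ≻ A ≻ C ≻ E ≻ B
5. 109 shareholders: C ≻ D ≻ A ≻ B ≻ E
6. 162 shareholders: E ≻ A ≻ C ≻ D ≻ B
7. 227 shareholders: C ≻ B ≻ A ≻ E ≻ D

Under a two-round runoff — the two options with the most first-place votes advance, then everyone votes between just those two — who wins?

Round 1 first-place votes: A 141, C 408, E 162, D 222, B 106.
C and D advance.
Runoff: C is preferred to D by 570 voters; D by 469.
C wins the runoff.

C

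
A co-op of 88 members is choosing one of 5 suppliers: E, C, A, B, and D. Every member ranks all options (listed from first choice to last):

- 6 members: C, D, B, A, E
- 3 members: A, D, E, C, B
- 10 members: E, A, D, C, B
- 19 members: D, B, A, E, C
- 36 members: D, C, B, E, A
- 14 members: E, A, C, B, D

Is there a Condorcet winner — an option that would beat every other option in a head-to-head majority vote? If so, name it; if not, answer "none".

D vs E: 64–24 for D.
D vs C: 68–20 for D.
D vs A: 61–27 for D.
D vs B: 74–14 for D.
D beats every other option head-to-head.

D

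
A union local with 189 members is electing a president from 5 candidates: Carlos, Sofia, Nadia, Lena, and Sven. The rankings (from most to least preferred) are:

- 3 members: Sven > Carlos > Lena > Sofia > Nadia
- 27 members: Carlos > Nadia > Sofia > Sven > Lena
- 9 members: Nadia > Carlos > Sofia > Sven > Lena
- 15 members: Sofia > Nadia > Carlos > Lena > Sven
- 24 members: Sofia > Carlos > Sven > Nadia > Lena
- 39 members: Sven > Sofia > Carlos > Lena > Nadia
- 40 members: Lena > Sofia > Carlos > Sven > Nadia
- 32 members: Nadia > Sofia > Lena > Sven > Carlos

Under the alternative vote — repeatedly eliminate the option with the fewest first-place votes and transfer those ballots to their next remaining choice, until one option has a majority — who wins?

Sven

Round 1: Carlos 27, Sofia 39, Nadia 41, Lena 40, Sven 42. Eliminate Carlos.
Round 2: Sofia 39, Nadia 68, Lena 40, Sven 42. Eliminate Sofia.
Round 3: Nadia 83, Lena 40, Sven 66. Eliminate Lena.
Round 4: Nadia 83, Sven 106. Sven has a majority.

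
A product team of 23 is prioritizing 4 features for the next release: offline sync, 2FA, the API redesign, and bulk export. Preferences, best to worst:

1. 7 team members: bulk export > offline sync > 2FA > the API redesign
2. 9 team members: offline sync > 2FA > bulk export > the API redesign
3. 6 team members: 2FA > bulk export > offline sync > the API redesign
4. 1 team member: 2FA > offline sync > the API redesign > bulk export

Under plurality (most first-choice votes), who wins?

First-place votes: offline sync 9, 2FA 7, the API redesign 0, bulk export 7.
offline sync has the most first-place votes.

offline sync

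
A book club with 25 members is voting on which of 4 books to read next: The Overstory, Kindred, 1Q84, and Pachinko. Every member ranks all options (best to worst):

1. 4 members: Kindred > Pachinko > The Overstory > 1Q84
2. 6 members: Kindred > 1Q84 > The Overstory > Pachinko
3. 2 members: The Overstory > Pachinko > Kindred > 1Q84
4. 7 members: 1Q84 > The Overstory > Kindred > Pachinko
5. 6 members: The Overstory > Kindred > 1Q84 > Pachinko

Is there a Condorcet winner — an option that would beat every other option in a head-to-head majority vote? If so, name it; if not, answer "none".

Checking pairwise contests:
1Q84 beats The Overstory 13–12.
The Overstory beats Kindred 15–10.
Kindred beats 1Q84 18–7.
The Overstory beats Pachinko 21–4.
Every option loses at least one head-to-head, so there is no Condorcet winner.

none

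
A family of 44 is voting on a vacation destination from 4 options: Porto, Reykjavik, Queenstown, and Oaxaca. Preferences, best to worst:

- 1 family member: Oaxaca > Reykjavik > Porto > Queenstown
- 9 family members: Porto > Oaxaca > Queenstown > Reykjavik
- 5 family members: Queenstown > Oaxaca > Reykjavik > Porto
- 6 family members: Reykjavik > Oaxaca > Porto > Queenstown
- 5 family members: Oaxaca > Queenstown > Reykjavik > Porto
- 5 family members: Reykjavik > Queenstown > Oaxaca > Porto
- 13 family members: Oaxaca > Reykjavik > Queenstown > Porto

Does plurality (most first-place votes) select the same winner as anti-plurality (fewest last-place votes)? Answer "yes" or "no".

Plurality — first-place votes: Porto 9, Reykjavik 11, Queenstown 5, Oaxaca 19. Winner: Oaxaca.
Anti-plurality — last-place votes: Porto 28, Reykjavik 9, Queenstown 7, Oaxaca 0. Winner: Oaxaca.
The two methods agree.

yes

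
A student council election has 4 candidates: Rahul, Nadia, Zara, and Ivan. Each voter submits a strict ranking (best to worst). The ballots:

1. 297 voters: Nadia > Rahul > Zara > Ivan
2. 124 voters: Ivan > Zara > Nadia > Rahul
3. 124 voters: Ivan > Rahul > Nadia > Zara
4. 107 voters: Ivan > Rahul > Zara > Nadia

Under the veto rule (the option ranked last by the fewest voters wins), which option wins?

Last-place votes: Rahul 124, Nadia 107, Zara 124, Ivan 297.
Nadia is ranked last by the fewest voters, so Nadia wins.

Nadia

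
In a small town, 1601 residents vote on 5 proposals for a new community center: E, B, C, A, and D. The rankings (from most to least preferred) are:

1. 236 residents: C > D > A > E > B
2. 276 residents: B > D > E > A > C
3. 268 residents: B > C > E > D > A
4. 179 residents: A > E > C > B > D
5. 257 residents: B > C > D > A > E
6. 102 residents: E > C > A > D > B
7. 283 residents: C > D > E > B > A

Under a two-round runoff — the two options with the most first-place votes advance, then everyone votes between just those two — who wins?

Round 1 first-place votes: E 102, B 801, C 519, A 179, D 0.
B and C advance.
Runoff: B is preferred to C by 801 voters; C by 800.
B wins the runoff.

B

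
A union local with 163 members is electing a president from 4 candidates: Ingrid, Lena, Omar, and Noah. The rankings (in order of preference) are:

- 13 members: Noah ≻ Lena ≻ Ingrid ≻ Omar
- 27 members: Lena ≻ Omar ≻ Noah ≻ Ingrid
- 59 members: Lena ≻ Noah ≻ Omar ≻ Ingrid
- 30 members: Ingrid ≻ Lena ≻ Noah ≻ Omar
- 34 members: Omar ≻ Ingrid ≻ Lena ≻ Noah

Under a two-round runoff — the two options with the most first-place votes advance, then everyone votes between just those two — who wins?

Round 1 first-place votes: Ingrid 30, Lena 86, Omar 34, Noah 13.
Lena and Omar advance.
Runoff: Lena is preferred to Omar by 129 voters; Omar by 34.
Lena wins the runoff.

Lena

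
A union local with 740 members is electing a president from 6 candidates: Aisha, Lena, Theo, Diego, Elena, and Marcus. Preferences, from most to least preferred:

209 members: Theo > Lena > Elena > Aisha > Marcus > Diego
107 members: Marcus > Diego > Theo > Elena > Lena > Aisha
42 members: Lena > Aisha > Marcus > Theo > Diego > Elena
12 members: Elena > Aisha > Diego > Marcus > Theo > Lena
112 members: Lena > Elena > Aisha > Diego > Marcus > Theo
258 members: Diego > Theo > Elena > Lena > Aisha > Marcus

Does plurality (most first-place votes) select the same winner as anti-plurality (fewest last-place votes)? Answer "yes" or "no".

no

Plurality — first-place votes: Aisha 0, Lena 154, Theo 209, Diego 258, Elena 12, Marcus 107. Winner: Diego.
Anti-plurality — last-place votes: Aisha 107, Lena 12, Theo 112, Diego 209, Elena 42, Marcus 258. Winner: Lena.
The two methods disagree.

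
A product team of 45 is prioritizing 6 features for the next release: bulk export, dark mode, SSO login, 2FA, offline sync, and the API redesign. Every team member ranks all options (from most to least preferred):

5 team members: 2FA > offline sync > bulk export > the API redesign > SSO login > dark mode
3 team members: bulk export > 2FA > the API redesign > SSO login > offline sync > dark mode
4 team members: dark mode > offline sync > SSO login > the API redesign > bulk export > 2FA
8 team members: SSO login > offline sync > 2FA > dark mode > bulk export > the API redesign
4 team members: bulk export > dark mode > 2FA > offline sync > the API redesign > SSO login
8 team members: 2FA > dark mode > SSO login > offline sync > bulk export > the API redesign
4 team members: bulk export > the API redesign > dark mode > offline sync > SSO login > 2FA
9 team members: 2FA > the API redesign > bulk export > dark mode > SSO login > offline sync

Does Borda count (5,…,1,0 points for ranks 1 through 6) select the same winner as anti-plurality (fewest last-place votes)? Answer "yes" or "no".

Borda — scores: bulk export 117, dark mode 114, SSO login 100, 2FA 158, offline sync 103, the API redesign 83. Winner: 2FA.
Anti-plurality — last-place votes: bulk export 0, dark mode 8, SSO login 4, 2FA 8, offline sync 9, the API redesign 16. Winner: bulk export.
The two methods disagree.

no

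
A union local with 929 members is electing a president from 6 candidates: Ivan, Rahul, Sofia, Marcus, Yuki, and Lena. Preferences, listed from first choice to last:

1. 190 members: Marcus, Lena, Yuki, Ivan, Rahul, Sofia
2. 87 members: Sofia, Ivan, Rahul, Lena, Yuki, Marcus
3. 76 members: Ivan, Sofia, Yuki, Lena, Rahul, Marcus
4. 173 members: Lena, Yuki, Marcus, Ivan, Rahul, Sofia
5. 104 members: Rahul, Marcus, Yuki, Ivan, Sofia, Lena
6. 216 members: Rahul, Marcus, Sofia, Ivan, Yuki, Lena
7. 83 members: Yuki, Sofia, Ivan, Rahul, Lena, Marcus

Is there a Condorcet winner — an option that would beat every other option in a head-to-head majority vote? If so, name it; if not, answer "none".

none

Checking pairwise contests:
Marcus beats Ivan 683–246.
Ivan beats Rahul 609–320.
Ivan beats Sofia 543–386.
Rahul beats Marcus 566–363.
Marcus beats Yuki 510–419.
Ivan beats Lena 566–363.
Every option loses at least one head-to-head, so there is no Condorcet winner.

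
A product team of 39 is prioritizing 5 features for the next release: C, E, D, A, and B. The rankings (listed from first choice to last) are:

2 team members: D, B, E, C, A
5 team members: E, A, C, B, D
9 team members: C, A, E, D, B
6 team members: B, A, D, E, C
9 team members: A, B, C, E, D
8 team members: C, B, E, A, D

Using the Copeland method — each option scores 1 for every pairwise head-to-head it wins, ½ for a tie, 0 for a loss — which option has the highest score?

A

C: beats E, D, and B; loses to A → score 3.
E: beats D; loses to C, A, and B → score 1.
D: loses to C, E, A, and B → score 0.
A: beats C, E, D, and B → score 4.
B: beats E and D; loses to C and A → score 2.
A has the best pairwise record.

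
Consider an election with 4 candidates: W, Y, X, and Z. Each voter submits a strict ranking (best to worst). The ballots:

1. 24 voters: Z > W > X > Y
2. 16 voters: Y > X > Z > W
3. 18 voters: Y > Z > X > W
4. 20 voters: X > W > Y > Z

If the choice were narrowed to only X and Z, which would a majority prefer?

Voters preferring X to Z: 36; preferring Z to X: 42.
Z wins the head-to-head.

Z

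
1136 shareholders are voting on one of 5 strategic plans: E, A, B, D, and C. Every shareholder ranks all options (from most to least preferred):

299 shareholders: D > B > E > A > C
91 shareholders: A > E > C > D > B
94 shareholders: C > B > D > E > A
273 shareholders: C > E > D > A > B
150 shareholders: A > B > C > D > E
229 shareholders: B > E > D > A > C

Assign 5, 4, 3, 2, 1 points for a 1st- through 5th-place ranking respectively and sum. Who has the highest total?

D

E: 299·3 + 91·4 + 94·2 + 273·4 + 150·1 + 229·4 = 3607
A: 299·2 + 91·5 + 94·1 + 273·2 + 150·5 + 229·2 = 2901
B: 299·4 + 91·1 + 94·4 + 273·1 + 150·4 + 229·5 = 3681
D: 299·5 + 91·2 + 94·3 + 273·3 + 150·2 + 229·3 = 3765
C: 299·1 + 91·3 + 94·5 + 273·5 + 150·3 + 229·1 = 3086
D has the highest Borda score (3765).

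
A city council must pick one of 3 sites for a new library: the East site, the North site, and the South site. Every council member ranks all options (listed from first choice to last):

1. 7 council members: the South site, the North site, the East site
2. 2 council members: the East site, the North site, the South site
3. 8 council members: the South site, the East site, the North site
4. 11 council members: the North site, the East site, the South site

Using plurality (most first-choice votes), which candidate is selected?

the South site

First-place votes: the East site 2, the North site 11, the South site 15.
the South site has the most first-place votes.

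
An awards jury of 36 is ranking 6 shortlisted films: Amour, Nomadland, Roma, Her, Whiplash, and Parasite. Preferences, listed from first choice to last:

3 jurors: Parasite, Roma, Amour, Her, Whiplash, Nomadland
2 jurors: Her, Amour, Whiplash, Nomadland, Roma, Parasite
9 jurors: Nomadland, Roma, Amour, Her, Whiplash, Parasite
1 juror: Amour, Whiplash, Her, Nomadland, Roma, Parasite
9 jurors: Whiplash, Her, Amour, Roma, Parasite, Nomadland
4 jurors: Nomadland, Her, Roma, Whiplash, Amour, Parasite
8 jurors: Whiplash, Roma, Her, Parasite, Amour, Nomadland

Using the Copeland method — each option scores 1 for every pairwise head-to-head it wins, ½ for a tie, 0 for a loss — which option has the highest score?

Whiplash

Amour: beats Nomadland and Parasite; loses to Roma, Her, and Whiplash → score 2.
Nomadland: loses to Amour, Roma, Her, Whiplash, and Parasite → score 0.
Roma: beats Amour, Nomadland, Her, and Parasite; loses to Whiplash → score 4.
Her: beats Amour, Nomadland, and Parasite; ties Whiplash; loses to Roma → score 3.5.
Whiplash: beats Amour, Nomadland, Roma, and Parasite; ties Her → score 4.5.
Parasite: beats Nomadland; loses to Amour, Roma, Her, and Whiplash → score 1.
Whiplash has the best pairwise record.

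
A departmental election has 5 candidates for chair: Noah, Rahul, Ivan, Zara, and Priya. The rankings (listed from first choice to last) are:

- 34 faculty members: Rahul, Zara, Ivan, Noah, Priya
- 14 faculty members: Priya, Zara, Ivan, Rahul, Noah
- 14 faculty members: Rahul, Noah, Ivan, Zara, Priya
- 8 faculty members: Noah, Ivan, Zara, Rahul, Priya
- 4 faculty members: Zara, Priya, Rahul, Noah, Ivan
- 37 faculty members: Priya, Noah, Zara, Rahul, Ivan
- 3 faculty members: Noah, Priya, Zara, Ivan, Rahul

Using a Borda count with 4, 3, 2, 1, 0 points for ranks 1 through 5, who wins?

Zara

Noah: 34·1 + 14·0 + 14·3 + 8·4 + 4·1 + 37·3 + 3·4 = 235
Rahul: 34·4 + 14·1 + 14·4 + 8·1 + 4·2 + 37·1 + 3·0 = 259
Ivan: 34·2 + 14·2 + 14·2 + 8·3 + 4·0 + 37·0 + 3·1 = 151
Zara: 34·3 + 14·3 + 14·1 + 8·2 + 4·4 + 37·2 + 3·2 = 270
Priya: 34·0 + 14·4 + 14·0 + 8·0 + 4·3 + 37·4 + 3·3 = 225
Zara has the highest Borda score (270).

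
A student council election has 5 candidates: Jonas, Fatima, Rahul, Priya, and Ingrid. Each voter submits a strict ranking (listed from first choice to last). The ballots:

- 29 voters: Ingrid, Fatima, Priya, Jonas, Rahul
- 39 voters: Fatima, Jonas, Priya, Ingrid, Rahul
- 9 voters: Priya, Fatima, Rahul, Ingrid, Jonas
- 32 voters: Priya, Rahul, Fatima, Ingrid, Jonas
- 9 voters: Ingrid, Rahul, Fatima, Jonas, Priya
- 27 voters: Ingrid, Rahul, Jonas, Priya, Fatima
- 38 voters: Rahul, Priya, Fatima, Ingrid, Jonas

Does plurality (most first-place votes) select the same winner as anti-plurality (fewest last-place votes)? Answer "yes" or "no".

Plurality — first-place votes: Jonas 0, Fatima 39, Rahul 38, Priya 41, Ingrid 65. Winner: Ingrid.
Anti-plurality — last-place votes: Jonas 79, Fatima 27, Rahul 68, Priya 9, Ingrid 0. Winner: Ingrid.
The two methods agree.

yes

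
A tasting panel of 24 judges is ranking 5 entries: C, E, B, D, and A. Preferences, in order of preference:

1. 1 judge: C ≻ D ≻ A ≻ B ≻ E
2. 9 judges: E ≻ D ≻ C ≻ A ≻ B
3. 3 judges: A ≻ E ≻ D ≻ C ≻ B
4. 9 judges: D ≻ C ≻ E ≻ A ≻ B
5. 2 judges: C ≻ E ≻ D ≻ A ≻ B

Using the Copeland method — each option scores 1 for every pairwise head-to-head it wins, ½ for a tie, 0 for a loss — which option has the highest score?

C: beats B and A; ties E; loses to D → score 2.5.
E: beats B, D, and A; ties C → score 3.5.
B: loses to C, E, D, and A → score 0.
D: beats C, B, and A; loses to E → score 3.
A: beats B; loses to C, E, and D → score 1.
E has the best pairwise record.

E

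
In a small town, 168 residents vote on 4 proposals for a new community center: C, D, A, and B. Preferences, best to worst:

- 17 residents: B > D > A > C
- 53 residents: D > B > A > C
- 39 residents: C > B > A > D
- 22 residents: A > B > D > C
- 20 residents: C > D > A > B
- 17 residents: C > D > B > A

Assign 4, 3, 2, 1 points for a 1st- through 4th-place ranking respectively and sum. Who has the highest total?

C: 17·1 + 53·1 + 39·4 + 22·1 + 20·4 + 17·4 = 396
D: 17·3 + 53·4 + 39·1 + 22·2 + 20·3 + 17·3 = 457
A: 17·2 + 53·2 + 39·2 + 22·4 + 20·2 + 17·1 = 363
B: 17·4 + 53·3 + 39·3 + 22·3 + 20·1 + 17·2 = 464
B has the highest Borda score (464).

B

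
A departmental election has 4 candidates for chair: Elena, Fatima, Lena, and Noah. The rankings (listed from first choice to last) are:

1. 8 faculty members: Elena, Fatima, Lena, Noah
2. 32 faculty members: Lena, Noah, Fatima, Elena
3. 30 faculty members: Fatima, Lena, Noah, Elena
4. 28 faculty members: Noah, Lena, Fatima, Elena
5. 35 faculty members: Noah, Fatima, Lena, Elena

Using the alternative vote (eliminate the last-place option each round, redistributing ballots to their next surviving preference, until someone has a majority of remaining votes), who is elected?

Round 1: Elena 8, Fatima 30, Lena 32, Noah 63. Eliminate Elena.
Round 2: Fatima 38, Lena 32, Noah 63. Eliminate Lena.
Round 3: Fatima 38, Noah 95. Noah has a majority.

Noah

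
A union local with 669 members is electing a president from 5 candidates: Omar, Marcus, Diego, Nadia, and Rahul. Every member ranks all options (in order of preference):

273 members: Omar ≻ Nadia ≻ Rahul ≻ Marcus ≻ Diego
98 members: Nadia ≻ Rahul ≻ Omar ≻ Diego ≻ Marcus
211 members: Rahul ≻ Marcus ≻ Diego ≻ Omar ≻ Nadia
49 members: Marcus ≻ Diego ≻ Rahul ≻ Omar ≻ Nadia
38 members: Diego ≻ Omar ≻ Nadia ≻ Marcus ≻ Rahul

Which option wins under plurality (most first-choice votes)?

First-place votes: Omar 273, Marcus 49, Diego 38, Nadia 98, Rahul 211.
Omar has the most first-place votes.

Omar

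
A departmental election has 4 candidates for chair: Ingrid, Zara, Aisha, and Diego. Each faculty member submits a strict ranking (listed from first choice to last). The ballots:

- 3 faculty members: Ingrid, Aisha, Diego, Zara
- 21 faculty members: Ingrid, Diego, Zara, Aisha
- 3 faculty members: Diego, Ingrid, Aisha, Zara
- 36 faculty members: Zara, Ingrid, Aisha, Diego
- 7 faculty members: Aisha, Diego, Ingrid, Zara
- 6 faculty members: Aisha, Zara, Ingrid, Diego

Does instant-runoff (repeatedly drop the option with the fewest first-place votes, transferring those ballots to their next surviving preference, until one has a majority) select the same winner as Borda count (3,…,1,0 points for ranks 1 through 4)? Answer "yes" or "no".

no

Instant-runoff — R1 Ingrid 24, Zara 36, Aisha 13, Diego 3 (Diego out); R2 Ingrid 27, Zara 36, Aisha 13 (Aisha out); R3 Ingrid 34, Zara 42 (Zara winner). Winner: Zara.
Borda — scores: Ingrid 163, Zara 141, Aisha 84, Diego 68. Winner: Ingrid.
The two methods disagree.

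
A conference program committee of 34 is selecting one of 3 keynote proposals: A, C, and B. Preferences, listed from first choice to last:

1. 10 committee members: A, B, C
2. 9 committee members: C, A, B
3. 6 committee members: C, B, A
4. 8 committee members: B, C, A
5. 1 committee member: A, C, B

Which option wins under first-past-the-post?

First-place votes: A 11, C 15, B 8.
C has the most first-place votes.

C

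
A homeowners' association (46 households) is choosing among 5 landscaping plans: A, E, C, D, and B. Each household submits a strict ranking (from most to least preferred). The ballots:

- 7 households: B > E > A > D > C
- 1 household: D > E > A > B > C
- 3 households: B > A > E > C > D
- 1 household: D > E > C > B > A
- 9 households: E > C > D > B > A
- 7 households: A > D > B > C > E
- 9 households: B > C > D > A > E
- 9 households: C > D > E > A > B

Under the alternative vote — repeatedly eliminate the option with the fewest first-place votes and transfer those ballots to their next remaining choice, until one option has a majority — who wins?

Round 1: A 7, E 9, C 9, D 2, B 19. Eliminate D.
Round 2: A 7, E 11, C 9, B 19. Eliminate A.
Round 3: E 11, C 9, B 26. B has a majority.

B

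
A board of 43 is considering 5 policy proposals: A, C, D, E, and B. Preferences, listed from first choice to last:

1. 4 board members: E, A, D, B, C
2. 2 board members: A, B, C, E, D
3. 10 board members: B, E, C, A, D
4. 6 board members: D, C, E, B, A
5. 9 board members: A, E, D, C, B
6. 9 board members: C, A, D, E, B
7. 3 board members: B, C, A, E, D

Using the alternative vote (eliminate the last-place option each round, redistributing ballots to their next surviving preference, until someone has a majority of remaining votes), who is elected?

Round 1: A 11, C 9, D 6, E 4, B 13. Eliminate E.
Round 2: A 15, C 9, D 6, B 13. Eliminate D.
Round 3: A 15, C 15, B 13. Eliminate B.
Round 4: A 15, C 28. C has a majority.

C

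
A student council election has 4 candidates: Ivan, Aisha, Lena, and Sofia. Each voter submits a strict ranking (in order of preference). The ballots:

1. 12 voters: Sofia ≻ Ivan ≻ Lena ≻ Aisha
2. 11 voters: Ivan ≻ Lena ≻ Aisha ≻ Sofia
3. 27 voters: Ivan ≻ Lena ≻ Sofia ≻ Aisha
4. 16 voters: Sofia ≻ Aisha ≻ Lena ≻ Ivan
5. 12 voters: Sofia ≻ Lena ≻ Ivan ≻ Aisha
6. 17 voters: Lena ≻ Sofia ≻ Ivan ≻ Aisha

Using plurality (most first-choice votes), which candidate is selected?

First-place votes: Ivan 38, Aisha 0, Lena 17, Sofia 40.
Sofia has the most first-place votes.

Sofia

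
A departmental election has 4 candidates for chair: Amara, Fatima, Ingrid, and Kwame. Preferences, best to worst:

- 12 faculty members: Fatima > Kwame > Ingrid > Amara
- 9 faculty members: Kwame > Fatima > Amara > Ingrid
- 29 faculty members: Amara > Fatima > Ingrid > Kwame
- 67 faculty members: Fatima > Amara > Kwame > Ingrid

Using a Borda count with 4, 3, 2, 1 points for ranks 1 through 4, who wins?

Amara: 12·1 + 9·2 + 29·4 + 67·3 = 347
Fatima: 12·4 + 9·3 + 29·3 + 67·4 = 430
Ingrid: 12·2 + 9·1 + 29·2 + 67·1 = 158
Kwame: 12·3 + 9·4 + 29·1 + 67·2 = 235
Fatima has the highest Borda score (430).

Fatima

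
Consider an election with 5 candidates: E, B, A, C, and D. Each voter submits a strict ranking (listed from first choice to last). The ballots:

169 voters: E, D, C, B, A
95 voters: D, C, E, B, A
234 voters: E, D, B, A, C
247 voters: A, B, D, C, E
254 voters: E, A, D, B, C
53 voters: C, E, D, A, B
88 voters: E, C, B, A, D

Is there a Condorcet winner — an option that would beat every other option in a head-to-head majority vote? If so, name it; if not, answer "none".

E

E vs B: 893–247 for E.
E vs A: 893–247 for E.
E vs C: 745–395 for E.
E vs D: 798–342 for E.
E beats every other option head-to-head.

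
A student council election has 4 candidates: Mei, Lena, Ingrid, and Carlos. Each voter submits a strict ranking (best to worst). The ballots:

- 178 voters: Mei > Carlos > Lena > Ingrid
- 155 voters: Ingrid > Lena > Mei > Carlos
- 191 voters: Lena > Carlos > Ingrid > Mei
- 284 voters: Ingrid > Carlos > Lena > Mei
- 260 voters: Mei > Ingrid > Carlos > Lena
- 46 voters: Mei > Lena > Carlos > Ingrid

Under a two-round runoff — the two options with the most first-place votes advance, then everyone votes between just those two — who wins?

Ingrid

Round 1 first-place votes: Mei 484, Lena 191, Ingrid 439, Carlos 0.
Mei and Ingrid advance.
Runoff: Mei is preferred to Ingrid by 484 voters; Ingrid by 630.
Ingrid wins the runoff.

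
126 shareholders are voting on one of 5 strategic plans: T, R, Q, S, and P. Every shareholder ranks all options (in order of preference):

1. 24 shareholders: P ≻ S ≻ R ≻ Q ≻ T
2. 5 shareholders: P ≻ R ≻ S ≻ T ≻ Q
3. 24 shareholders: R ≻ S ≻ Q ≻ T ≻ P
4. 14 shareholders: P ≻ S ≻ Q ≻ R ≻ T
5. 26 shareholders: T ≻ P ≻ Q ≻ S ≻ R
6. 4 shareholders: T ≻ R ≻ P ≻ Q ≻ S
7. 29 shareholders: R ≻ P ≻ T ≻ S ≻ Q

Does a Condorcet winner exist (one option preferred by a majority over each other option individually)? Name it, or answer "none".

P vs T: 72–54 for P.
P vs R: 69–57 for P.
P vs Q: 102–24 for P.
P vs S: 102–24 for P.
P beats every other option head-to-head.

P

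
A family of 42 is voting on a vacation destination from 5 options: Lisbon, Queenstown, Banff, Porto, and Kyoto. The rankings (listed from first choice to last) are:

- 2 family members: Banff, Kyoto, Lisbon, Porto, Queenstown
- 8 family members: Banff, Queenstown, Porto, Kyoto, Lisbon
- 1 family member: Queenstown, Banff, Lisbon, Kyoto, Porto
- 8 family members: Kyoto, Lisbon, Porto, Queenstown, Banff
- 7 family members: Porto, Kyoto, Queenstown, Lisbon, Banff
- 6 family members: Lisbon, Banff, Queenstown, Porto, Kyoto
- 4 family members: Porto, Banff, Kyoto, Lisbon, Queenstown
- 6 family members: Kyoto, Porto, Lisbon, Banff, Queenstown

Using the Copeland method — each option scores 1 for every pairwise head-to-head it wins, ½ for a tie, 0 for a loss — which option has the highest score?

Porto

Lisbon: beats Queenstown and Banff; loses to Porto and Kyoto → score 2.
Queenstown: loses to Lisbon, Banff, Porto, and Kyoto → score 0.
Banff: beats Queenstown; ties Kyoto; loses to Lisbon and Porto → score 1.5.
Porto: beats Lisbon, Queenstown, Banff, and Kyoto → score 4.
Kyoto: beats Lisbon and Queenstown; ties Banff; loses to Porto → score 2.5.
Porto has the best pairwise record.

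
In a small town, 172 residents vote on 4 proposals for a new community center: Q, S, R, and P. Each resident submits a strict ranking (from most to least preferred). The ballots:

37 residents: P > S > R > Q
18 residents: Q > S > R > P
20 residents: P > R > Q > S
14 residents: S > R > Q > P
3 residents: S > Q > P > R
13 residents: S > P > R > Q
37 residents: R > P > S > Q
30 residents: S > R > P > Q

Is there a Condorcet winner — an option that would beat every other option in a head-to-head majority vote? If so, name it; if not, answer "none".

none

Checking pairwise contests:
S beats Q 134–38.
P beats S 94–78.
S beats R 115–57.
R beats P 99–73.
Every option loses at least one head-to-head, so there is no Condorcet winner.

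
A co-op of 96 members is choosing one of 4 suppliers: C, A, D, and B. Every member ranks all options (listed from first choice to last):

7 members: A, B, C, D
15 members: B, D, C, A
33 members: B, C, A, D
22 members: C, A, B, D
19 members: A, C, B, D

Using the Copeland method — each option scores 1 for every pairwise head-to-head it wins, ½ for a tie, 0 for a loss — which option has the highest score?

C: beats A and D; loses to B → score 2.
A: beats D; ties B; loses to C → score 1.5.
D: loses to C, A, and B → score 0.
B: beats C and D; ties A → score 2.5.
B has the best pairwise record.

B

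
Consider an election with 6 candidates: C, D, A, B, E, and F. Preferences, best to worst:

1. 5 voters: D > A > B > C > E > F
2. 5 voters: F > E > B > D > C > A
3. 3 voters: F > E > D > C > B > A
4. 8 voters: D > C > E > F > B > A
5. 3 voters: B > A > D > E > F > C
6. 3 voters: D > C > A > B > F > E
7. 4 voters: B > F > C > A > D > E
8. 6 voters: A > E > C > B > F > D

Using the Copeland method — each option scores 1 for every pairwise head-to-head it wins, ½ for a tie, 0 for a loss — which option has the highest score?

D

C: beats A, B, E, and F; loses to D → score 4.
D: beats C, A, B, E, and F → score 5.
A: beats E; loses to C, D, B, and F → score 1.
B: beats A and F; loses to C, D, and E → score 2.
E: beats B and F; loses to C, D, and A → score 2.
F: beats A; loses to C, D, B, and E → score 1.
D has the best pairwise record.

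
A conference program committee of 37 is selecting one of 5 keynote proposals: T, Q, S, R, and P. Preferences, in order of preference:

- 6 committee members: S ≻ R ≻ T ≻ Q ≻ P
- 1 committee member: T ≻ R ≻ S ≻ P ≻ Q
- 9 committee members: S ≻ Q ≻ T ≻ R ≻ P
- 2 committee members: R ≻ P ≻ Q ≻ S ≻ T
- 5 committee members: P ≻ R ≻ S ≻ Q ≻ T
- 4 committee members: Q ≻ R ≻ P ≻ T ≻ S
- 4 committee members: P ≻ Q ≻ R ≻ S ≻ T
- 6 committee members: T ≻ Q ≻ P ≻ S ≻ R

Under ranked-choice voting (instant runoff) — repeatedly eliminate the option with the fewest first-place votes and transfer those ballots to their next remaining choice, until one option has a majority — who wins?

Round 1: T 7, Q 4, S 15, R 2, P 9. Eliminate R.
Round 2: T 7, Q 4, S 15, P 11. Eliminate Q.
Round 3: T 7, S 15, P 15. Eliminate T.
Round 4: S 16, P 21. P has a majority.

P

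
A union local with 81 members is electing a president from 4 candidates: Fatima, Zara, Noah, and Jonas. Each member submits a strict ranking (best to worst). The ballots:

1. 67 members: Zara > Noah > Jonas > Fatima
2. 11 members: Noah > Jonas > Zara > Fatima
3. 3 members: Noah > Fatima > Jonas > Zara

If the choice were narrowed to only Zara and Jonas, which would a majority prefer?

Zara

Voters preferring Zara to Jonas: 67; preferring Jonas to Zara: 14.
Zara wins the head-to-head.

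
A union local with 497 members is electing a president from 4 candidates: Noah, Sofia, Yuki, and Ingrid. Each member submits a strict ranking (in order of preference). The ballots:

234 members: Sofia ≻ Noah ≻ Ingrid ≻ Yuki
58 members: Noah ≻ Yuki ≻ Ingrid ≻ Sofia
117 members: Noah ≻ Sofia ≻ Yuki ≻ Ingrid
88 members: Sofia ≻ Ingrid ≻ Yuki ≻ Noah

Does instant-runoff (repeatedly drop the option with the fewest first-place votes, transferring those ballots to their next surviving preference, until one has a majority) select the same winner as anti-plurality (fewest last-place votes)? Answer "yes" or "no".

Instant-runoff — R1 Noah 175, Sofia 322, Yuki 0, Ingrid 0 (Sofia winner). Winner: Sofia.
Anti-plurality — last-place votes: Noah 88, Sofia 58, Yuki 234, Ingrid 117. Winner: Sofia.
The two methods agree.

yes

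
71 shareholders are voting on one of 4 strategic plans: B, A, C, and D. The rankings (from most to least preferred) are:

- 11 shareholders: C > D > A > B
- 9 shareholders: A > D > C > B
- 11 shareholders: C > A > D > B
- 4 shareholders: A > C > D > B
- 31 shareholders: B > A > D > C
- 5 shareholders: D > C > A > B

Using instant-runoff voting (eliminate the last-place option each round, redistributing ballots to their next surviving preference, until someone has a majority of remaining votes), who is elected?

Round 1: B 31, A 13, C 22, D 5. Eliminate D.
Round 2: B 31, A 13, C 27. Eliminate A.
Round 3: B 31, C 40. C has a majority.

C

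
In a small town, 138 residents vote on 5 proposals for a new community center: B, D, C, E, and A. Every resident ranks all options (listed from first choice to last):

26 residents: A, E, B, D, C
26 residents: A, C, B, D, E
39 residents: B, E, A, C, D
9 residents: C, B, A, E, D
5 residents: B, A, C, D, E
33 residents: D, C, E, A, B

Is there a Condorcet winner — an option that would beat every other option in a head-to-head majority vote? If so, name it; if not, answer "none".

Checking pairwise contests:
A beats B 85–53.
B beats D 105–33.
B beats C 70–68.
B beats E 79–59.
E beats A 72–66.
Every option loses at least one head-to-head, so there is no Condorcet winner.

none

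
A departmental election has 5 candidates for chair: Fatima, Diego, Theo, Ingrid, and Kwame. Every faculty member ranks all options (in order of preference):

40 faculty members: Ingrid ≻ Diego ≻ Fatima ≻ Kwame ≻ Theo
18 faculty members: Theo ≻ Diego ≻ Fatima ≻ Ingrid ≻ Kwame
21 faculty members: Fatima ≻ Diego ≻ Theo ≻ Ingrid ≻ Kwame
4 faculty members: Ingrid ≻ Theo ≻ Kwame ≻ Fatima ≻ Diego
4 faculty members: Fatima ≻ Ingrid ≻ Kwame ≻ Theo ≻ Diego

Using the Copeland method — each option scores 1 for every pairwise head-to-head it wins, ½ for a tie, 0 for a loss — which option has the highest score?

Ingrid

Fatima: beats Theo and Kwame; loses to Diego and Ingrid → score 2.
Diego: beats Fatima, Theo, and Kwame; loses to Ingrid → score 3.
Theo: loses to Fatima, Diego, Ingrid, and Kwame → score 0.
Ingrid: beats Fatima, Diego, Theo, and Kwame → score 4.
Kwame: beats Theo; loses to Fatima, Diego, and Ingrid → score 1.
Ingrid has the best pairwise record.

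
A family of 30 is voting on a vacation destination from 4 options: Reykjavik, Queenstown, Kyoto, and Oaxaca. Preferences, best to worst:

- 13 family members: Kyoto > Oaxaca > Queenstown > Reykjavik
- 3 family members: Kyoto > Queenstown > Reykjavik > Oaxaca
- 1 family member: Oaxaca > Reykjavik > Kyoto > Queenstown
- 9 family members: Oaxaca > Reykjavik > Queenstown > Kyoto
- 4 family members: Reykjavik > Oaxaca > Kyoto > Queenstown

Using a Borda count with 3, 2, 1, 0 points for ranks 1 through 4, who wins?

Reykjavik: 13·0 + 3·1 + 1·2 + 9·2 + 4·3 = 35
Queenstown: 13·1 + 3·2 + 1·0 + 9·1 + 4·0 = 28
Kyoto: 13·3 + 3·3 + 1·1 + 9·0 + 4·1 = 53
Oaxaca: 13·2 + 3·0 + 1·3 + 9·3 + 4·2 = 64
Oaxaca has the highest Borda score (64).

Oaxaca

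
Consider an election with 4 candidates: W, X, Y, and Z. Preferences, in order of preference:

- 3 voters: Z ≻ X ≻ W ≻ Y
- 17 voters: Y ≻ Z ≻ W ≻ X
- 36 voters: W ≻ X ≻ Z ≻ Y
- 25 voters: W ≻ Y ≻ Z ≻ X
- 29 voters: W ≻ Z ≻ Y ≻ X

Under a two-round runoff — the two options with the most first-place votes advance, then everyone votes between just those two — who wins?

W

Round 1 first-place votes: W 90, X 0, Y 17, Z 3.
W and Y advance.
Runoff: W is preferred to Y by 93 voters; Y by 17.
W wins the runoff.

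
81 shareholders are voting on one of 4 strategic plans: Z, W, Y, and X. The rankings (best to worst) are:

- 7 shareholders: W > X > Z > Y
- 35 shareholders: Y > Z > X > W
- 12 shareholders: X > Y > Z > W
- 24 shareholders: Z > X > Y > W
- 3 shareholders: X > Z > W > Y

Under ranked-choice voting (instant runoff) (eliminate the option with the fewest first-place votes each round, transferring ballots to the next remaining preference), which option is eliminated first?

Round 1: Z 24, W 7, Y 35, X 15. Eliminate W.

W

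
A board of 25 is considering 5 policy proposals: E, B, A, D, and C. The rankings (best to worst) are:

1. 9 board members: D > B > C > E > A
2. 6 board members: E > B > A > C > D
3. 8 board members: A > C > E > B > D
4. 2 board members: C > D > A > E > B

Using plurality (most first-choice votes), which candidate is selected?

First-place votes: E 6, B 0, A 8, D 9, C 2.
D has the most first-place votes.

D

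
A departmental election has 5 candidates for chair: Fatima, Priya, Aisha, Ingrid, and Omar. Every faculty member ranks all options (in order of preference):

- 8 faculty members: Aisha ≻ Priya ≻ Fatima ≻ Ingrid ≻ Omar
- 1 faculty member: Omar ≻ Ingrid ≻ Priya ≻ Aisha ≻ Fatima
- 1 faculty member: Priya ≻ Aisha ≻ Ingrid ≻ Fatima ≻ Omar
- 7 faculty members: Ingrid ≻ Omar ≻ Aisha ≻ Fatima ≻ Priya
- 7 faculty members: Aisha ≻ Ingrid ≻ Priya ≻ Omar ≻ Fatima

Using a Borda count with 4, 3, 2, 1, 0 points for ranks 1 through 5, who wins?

Fatima: 8·2 + 1·0 + 1·1 + 7·1 + 7·0 = 24
Priya: 8·3 + 1·2 + 1·4 + 7·0 + 7·2 = 44
Aisha: 8·4 + 1·1 + 1·3 + 7·2 + 7·4 = 78
Ingrid: 8·1 + 1·3 + 1·2 + 7·4 + 7·3 = 62
Omar: 8·0 + 1·4 + 1·0 + 7·3 + 7·1 = 32
Aisha has the highest Borda score (78).

Aisha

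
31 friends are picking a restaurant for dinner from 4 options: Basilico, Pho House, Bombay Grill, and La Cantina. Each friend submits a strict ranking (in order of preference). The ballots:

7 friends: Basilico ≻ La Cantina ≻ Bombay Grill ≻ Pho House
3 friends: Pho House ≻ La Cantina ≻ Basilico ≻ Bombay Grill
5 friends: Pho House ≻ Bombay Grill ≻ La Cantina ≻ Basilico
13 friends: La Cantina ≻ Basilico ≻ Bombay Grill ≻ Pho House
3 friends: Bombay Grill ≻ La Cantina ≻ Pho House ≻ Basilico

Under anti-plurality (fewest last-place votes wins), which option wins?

La Cantina

Last-place votes: Basilico 8, Pho House 20, Bombay Grill 3, La Cantina 0.
La Cantina is ranked last by the fewest voters, so La Cantina wins.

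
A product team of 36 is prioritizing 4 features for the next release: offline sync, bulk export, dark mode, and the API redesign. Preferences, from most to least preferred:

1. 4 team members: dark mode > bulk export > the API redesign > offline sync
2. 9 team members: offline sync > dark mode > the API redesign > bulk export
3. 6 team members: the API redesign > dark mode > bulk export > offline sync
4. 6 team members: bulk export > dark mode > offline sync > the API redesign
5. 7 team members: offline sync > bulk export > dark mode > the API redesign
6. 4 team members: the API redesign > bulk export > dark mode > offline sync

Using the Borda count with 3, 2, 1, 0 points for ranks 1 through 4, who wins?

offline sync: 4·0 + 9·3 + 6·0 + 6·1 + 7·3 + 4·0 = 54
bulk export: 4·2 + 9·0 + 6·1 + 6·3 + 7·2 + 4·2 = 54
dark mode: 4·3 + 9·2 + 6·2 + 6·2 + 7·1 + 4·1 = 65
the API redesign: 4·1 + 9·1 + 6·3 + 6·0 + 7·0 + 4·3 = 43
dark mode has the highest Borda score (65).

dark mode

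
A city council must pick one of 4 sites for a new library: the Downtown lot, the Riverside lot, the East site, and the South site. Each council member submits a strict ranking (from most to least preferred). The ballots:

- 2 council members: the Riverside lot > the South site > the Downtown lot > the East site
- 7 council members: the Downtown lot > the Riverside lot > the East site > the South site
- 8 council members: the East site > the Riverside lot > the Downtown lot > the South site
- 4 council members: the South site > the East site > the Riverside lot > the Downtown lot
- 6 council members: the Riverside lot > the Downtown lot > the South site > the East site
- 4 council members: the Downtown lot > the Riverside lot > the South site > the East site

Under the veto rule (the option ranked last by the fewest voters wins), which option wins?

Last-place votes: the Downtown lot 4, the Riverside lot 0, the East site 12, the South site 15.
the Riverside lot is ranked last by the fewest voters, so the Riverside lot wins.

the Riverside lot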